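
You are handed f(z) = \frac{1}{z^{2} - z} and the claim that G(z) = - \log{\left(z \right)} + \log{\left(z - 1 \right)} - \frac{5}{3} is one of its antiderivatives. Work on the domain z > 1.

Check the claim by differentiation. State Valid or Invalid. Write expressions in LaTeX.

d/dz[G] = \frac{1}{z^{2} - z}
This equals f(z) exactly, so the claim holds.

Valid. The derivative of G reproduces f.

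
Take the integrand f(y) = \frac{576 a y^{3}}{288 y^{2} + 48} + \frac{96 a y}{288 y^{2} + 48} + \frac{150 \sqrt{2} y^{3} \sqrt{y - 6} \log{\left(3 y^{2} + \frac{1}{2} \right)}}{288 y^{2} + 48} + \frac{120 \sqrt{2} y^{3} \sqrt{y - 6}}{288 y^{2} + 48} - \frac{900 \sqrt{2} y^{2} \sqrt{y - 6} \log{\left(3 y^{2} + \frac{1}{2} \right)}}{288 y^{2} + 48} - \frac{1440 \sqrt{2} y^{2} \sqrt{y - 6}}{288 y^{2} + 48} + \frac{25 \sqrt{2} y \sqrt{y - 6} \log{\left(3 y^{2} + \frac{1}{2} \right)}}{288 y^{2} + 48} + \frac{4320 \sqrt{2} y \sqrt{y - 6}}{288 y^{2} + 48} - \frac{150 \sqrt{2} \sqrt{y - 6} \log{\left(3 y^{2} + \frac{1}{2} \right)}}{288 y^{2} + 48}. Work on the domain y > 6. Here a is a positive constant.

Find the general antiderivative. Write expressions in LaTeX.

F(y) = a y^{2} + \frac{5 y^{2} \sqrt{\frac{y}{2} - 3} \log{\left(3 y^{2} + \frac{1}{2} \right)}}{12} - 5 y \sqrt{\frac{y}{2} - 3} \log{\left(3 y^{2} + \frac{1}{2} \right)} + 15 \sqrt{\frac{y}{2} - 3} \log{\left(3 y^{2} + \frac{1}{2} \right)} + C

The integrand splits into summands that can be handled one at a time.
Check: d/dy[a y^{2} + \frac{5 y^{2} \sqrt{\frac{y}{2} - 3} \log{\left(3 y^{2} + \frac{1}{2} \right)}}{12} - 5 y \sqrt{\frac{y}{2} - 3} \log{\left(3 y^{2} + \frac{1}{2} \right)} + 15 \sqrt{\frac{y}{2} - 3} \log{\left(3 y^{2} + \frac{1}{2} \right)}] = \frac{576 a y^{3} \sqrt{y - 6} + 96 a y \sqrt{y - 6} + 150 \sqrt{2} y^{4} \log{\left(3 y^{2} + \frac{1}{2} \right)} + 120 \sqrt{2} y^{4} - 1800 \sqrt{2} y^{3} \log{\left(3 y^{2} + \frac{1}{2} \right)} - 2160 \sqrt{2} y^{3} + 5425 \sqrt{2} y^{2} \log{\left(3 y^{2} + \frac{1}{2} \right)} + 12960 \sqrt{2} y^{2} - 300 \sqrt{2} y \log{\left(3 y^{2} + \frac{1}{2} \right)} - 25920 \sqrt{2} y + 900 \sqrt{2} \log{\left(3 y^{2} + \frac{1}{2} \right)}}{288 y^{2} \sqrt{y - 6} + 48 \sqrt{y - 6}}, which equals f(y).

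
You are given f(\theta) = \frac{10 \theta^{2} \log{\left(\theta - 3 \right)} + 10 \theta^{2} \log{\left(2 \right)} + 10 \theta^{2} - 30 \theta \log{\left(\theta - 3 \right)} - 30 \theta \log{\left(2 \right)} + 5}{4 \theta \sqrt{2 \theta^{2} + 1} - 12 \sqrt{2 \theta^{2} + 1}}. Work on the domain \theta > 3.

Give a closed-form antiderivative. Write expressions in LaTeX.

An antiderivative is F(\theta) = \frac{5 \sqrt{2 \theta^{2} + 1} \log{\left(2 \theta - 6 \right)}}{4}.

Recognize the product-rule pattern: f = u'v + uv' with u = \frac{5 \sqrt{2 \theta^{2} + 1}}{4}, v = \log{\left(2 \theta - 6 \right)}, so integration by parts undoes it.
Check: d/d\theta[\frac{5 \sqrt{2 \theta^{2} + 1} \log{\left(2 \theta - 6 \right)}}{4}] = \frac{10 \theta^{2} \log{\left(\theta - 3 \right)} + 10 \theta^{2} \log{\left(2 \right)} + 10 \theta^{2} - 30 \theta \log{\left(\theta - 3 \right)} - 30 \theta \log{\left(2 \right)} + 5}{4 \theta \sqrt{2 \theta^{2} + 1} - 12 \sqrt{2 \theta^{2} + 1}} = f(\theta).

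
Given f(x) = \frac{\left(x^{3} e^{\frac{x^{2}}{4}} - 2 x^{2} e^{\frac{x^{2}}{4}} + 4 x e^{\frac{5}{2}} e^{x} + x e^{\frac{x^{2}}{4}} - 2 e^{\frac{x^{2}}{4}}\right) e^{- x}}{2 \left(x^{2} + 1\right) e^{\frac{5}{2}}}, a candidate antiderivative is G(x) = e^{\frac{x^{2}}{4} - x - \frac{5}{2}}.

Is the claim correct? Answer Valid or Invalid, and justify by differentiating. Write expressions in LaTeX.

d/dx[G] = \frac{\left(x - 2\right) e^{- x} e^{\frac{x^{2}}{4}}}{2 e^{\frac{5}{2}}}
d/dx[G] - f(x) = - \frac{2 x}{x^{2} + 1} != 0.

Invalid: d/dx[G] - f = - \frac{2 x}{x^{2} + 1}, which is not 0.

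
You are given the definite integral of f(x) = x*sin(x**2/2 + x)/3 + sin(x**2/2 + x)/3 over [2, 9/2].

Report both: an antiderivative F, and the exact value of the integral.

Antiderivative: F(x) = -cos(x**2/2 + x)/3; value = cos(4)/3 - cos(117/8)/3

f matches the chain-rule pattern g'(h)*h' with inner function h(x) = x**2/2 + x; substituting u = h(x) collapses the integral.
F(x) = -cos(x**2/2 + x)/3 is an antiderivative of f.
Check: d/dx[-cos(x**2/2 + x)/3] = x*sin(x**2/2 + x)/3 + sin(x**2/2 + x)/3 = f(x).
F(9/2) = -cos(117/8)/3; F(2) = -cos(4)/3.
Integral = F(9/2) - F(2) = cos(4)/3 - cos(117/8)/3.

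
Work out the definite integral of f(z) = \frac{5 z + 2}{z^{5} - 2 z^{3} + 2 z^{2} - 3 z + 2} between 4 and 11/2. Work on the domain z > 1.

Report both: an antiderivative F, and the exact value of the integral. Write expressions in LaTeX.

Factor the denominator (\left(z - 1\right)^{2} \left(z + 2\right) \left(z^{2} + 1\right)) and decompose: f = \frac{9 z - 8}{10 \left(z^{2} + 1\right)} - \frac{8}{45 \left(z + 2\right)} - \frac{13}{18 \left(z - 1\right)} + \frac{7}{6 \left(z - 1\right)^{2}}; each piece integrates to a log, atan, or power term.
F(z) = \frac{- 130 \left(z - 1\right) \log{\left(z - 1 \right)} - 32 \left(z - 1\right) \log{\left(z + 2 \right)} + 81 \left(z - 1\right) \log{\left(z^{2} + 1 \right)} - 144 \left(z - 1\right) \operatorname{atan}{\left(z \right)} - 210}{180 \left(z - 1\right)} is an antiderivative of f.
Check: d/dz[\frac{- 130 \left(z - 1\right) \log{\left(z - 1 \right)} - 32 \left(z - 1\right) \log{\left(z + 2 \right)} + 81 \left(z - 1\right) \log{\left(z^{2} + 1 \right)} - 144 \left(z - 1\right) \operatorname{atan}{\left(z \right)} - 210}{180 \left(z - 1\right)}] = \frac{5 z + 2}{z^{5} - 2 z^{3} + 2 z^{2} - 3 z + 2} = f(z).
F(11/2) = - \frac{4 \operatorname{atan}{\left(\frac{11}{2} \right)}}{5} - \frac{13 \log{\left(\frac{9}{2} \right)}}{18} - \frac{8 \log{\left(\frac{15}{2} \right)}}{45} - \frac{7}{27} + \frac{9 \log{\left(\frac{125}{4} \right)}}{20}; F(4) = - \frac{4 \operatorname{atan}{\left(4 \right)}}{5} - \frac{13 \log{\left(3 \right)}}{18} - \frac{7}{18} - \frac{8 \log{\left(6 \right)}}{45} + \frac{9 \log{\left(17 \right)}}{20}.
Integral = F(11/2) - F(4) = - \frac{9 \log{\left(17 \right)}}{20} - \frac{4 \operatorname{atan}{\left(\frac{11}{2} \right)}}{5} - \frac{13 \log{\left(\frac{9}{2} \right)}}{18} - \frac{8 \log{\left(\frac{15}{2} \right)}}{45} + \frac{7}{54} + \frac{8 \log{\left(6 \right)}}{45} + \frac{13 \log{\left(3 \right)}}{18} + \frac{4 \operatorname{atan}{\left(4 \right)}}{5} + \frac{9 \log{\left(\frac{125}{4} \right)}}{20}.

Antiderivative: F(z) = \frac{- 130 \left(z - 1\right) \log{\left(z - 1 \right)} - 32 \left(z - 1\right) \log{\left(z + 2 \right)} + 81 \left(z - 1\right) \log{\left(z^{2} + 1 \right)} - 144 \left(z - 1\right) \operatorname{atan}{\left(z \right)} - 210}{180 \left(z - 1\right)}; value = - \frac{9 \log{\left(17 \right)}}{20} - \frac{4 \operatorname{atan}{\left(\frac{11}{2} \right)}}{5} - \frac{13 \log{\left(\frac{9}{2} \right)}}{18} - \frac{8 \log{\left(\frac{15}{2} \right)}}{45} + \frac{7}{54} + \frac{8 \log{\left(6 \right)}}{45} + \frac{13 \log{\left(3 \right)}}{18} + \frac{4 \operatorname{atan}{\left(4 \right)}}{5} + \frac{9 \log{\left(\frac{125}{4} \right)}}{20}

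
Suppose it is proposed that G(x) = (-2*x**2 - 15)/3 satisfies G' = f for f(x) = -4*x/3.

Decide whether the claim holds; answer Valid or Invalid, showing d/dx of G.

d/dx[G] = -4*x/3
This equals f(x) exactly, so the claim holds.

Valid. The derivative of G reproduces f.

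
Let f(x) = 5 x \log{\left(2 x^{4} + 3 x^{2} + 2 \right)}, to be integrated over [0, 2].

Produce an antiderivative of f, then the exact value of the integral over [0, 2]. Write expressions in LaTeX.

Antiderivative: F(x) = \frac{5 x^{2} \log{\left(2 x^{4} + 3 x^{2} + 2 \right)}}{2} - 5 x^{2} + \frac{15 \log{\left(x^{4} + \frac{3 x^{2}}{2} + 1 \right)}}{8} + \frac{5 \sqrt{7} \operatorname{atan}{\left(\frac{4 \sqrt{7} x^{2}}{7} + \frac{3 \sqrt{7}}{7} \right)}}{4}; value = -20 - \frac{5 \sqrt{7} \operatorname{atan}{\left(\frac{3 \sqrt{7}}{7} \right)}}{4} + \frac{5 \sqrt{7} \operatorname{atan}{\left(\frac{19 \sqrt{7}}{7} \right)}}{4} + \frac{15 \log{\left(23 \right)}}{8} + 10 \log{\left(46 \right)}

Since d/dx undoes antidifferentiation here, F'(x) = f(x) is required of F(x).
F(x) = \frac{5 x^{2} \log{\left(2 x^{4} + 3 x^{2} + 2 \right)}}{2} - 5 x^{2} + \frac{15 \log{\left(x^{4} + \frac{3 x^{2}}{2} + 1 \right)}}{8} + \frac{5 \sqrt{7} \operatorname{atan}{\left(\frac{4 \sqrt{7} x^{2}}{7} + \frac{3 \sqrt{7}}{7} \right)}}{4} is an antiderivative of f.
Check: d/dx[\frac{5 x^{2} \log{\left(2 x^{4} + 3 x^{2} + 2 \right)}}{2} - 5 x^{2} + \frac{15 \log{\left(x^{4} + \frac{3 x^{2}}{2} + 1 \right)}}{8} + \frac{5 \sqrt{7} \operatorname{atan}{\left(\frac{4 \sqrt{7} x^{2}}{7} + \frac{3 \sqrt{7}}{7} \right)}}{4}] = 5 x \log{\left(2 x^{4} + 3 x^{2} + 2 \right)} = f(x).
F(2) = -20 + \frac{5 \sqrt{7} \operatorname{atan}{\left(\frac{19 \sqrt{7}}{7} \right)}}{4} + \frac{15 \log{\left(23 \right)}}{8} + 10 \log{\left(46 \right)}; F(0) = \frac{5 \sqrt{7} \operatorname{atan}{\left(\frac{3 \sqrt{7}}{7} \right)}}{4}.
Integral = F(2) - F(0) = -20 - \frac{5 \sqrt{7} \operatorname{atan}{\left(\frac{3 \sqrt{7}}{7} \right)}}{4} + \frac{5 \sqrt{7} \operatorname{atan}{\left(\frac{19 \sqrt{7}}{7} \right)}}{4} + \frac{15 \log{\left(23 \right)}}{8} + 10 \log{\left(46 \right)}.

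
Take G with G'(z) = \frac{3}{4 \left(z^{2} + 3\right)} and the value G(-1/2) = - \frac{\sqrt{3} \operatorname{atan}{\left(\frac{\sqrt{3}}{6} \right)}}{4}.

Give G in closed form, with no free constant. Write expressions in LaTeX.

For G(z) to be correct, d/dz[G] must agree with the stated G'(z) identically.
A general antiderivative is \frac{\sqrt{3} \operatorname{atan}{\left(\frac{\sqrt{3} z}{3} \right)}}{4} + C.
The condition gives C = - \frac{\sqrt{3} \operatorname{atan}{\left(\frac{\sqrt{3}}{6} \right)}}{4} - (- \frac{\sqrt{3} \operatorname{atan}{\left(\frac{\sqrt{3}}{6} \right)}}{4}) = 0.
So G(z) = \frac{\sqrt{3} \operatorname{atan}{\left(\frac{\sqrt{3} z}{3} \right)}}{4}.
Check: d/dz[\frac{\sqrt{3} \operatorname{atan}{\left(\frac{\sqrt{3} z}{3} \right)}}{4}] = \frac{3}{4 z^{2} + 12}, which equals G'(z).

G(z) = \frac{\sqrt{3} \operatorname{atan}{\left(\frac{\sqrt{3} z}{3} \right)}}{4}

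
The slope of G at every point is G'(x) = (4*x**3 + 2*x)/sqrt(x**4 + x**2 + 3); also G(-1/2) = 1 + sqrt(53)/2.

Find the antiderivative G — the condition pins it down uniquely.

G(x) = 2*sqrt(x**4 + x**2 + 3) + 1

The substitution u = x**4 + x**2 + 3 works: G'(x) is exactly (dG/du)*(du/dx) for that inner function.
A general antiderivative is 2*sqrt(x**4 + x**2 + 3) + C.
The condition gives C = 1 + sqrt(53)/2 - (sqrt(53)/2) = 1.
So G(x) = 2*sqrt(x**4 + x**2 + 3) + 1.
Check: d/dx[2*sqrt(x**4 + x**2 + 3) + 1] = (4*x**3 + 2*x)/sqrt(x**4 + x**2 + 3) = G'(x).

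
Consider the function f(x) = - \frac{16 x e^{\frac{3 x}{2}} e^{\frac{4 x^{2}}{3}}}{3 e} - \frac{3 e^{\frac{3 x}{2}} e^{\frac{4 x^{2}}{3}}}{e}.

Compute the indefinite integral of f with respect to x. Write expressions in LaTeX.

The substitution u = \frac{4 x^{2}}{3} + \frac{3 x}{2} - 1 works: f is exactly (dF/du)*(du/dx) for that inner function.
Check: d/dx[- \frac{2 e^{\frac{3 x}{2}} e^{\frac{4 x^{2}}{3}}}{e}] = \frac{- 16 x e^{\frac{3 x}{2}} e^{\frac{4 x^{2}}{3}} - 9 e^{\frac{3 x}{2}} e^{\frac{4 x^{2}}{3}}}{3 e}, which equals f(x).

F(x) = - \frac{2 e^{\frac{3 x}{2}} e^{\frac{4 x^{2}}{3}}}{e} + C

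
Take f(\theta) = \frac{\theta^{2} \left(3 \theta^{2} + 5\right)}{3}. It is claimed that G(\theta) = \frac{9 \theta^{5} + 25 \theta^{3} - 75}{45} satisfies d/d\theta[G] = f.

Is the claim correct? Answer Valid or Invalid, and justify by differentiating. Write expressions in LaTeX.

d/d\theta[G] = \theta^{4} + \frac{5 \theta^{2}}{3}
This equals f(\theta) exactly, so the claim holds.

Valid - differentiating G returns exactly f.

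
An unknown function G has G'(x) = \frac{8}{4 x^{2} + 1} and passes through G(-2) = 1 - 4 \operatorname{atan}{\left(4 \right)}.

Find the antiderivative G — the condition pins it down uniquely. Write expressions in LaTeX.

G(x) = 4 \operatorname{atan}{\left(2 x \right)} + 1

Differentiate the proposed G(x) back; it has to land on the given G'(x).
A general antiderivative is 4 \operatorname{atan}{\left(2 x \right)} + C.
The condition gives C = 1 - 4 \operatorname{atan}{\left(4 \right)} - (- 4 \operatorname{atan}{\left(4 \right)}) = 1.
So G(x) = 4 \operatorname{atan}{\left(2 x \right)} + 1.
Check: d/dx[4 \operatorname{atan}{\left(2 x \right)} + 1] = \frac{8}{4 x^{2} + 1} = G'(x).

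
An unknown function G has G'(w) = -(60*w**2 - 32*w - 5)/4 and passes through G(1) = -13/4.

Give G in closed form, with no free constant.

G(w) = -5*w**3 + 4*w**2 + 5*w/4 - 7/2

Any candidate G(w) must reproduce the stated G'(w) exactly.
A general antiderivative is -5*w**3 + 4*w**2 + 5*w/4 - 4 + C.
The condition gives C = -13/4 - (-15/4) = 1/2.
So G(w) = -5*w**3 + 4*w**2 + 5*w/4 - 7/2.
Check: d/dw[-5*w**3 + 4*w**2 + 5*w/4 - 7/2] = -15*w**2 + 8*w + 5/4, which equals G'(w).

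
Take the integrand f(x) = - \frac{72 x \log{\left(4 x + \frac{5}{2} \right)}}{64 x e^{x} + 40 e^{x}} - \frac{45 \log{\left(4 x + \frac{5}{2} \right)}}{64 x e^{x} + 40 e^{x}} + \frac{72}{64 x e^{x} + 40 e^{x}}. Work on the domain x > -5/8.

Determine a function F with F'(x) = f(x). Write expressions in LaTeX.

f has the shape u'v + uv' for u = \frac{9 e^{- x}}{8} and v = \log{\left(4 x + \frac{5}{2} \right)} — it is the derivative of the product u*v.
Check: d/dx[\frac{9 e^{- x} \log{\left(4 x + \frac{5}{2} \right)}}{8}] = \frac{- 72 x \log{\left(4 x + \frac{5}{2} \right)} - 45 \log{\left(4 x + \frac{5}{2} \right)} + 72}{64 x e^{x} + 40 e^{x}}, which equals f(x).

An antiderivative is F(x) = \frac{9 e^{- x} \log{\left(4 x + \frac{5}{2} \right)}}{8}.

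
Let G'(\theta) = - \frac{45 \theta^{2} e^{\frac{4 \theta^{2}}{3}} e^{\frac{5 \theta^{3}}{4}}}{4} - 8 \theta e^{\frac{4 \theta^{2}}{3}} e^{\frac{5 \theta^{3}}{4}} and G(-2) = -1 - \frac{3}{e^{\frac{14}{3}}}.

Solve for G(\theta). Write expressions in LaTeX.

The substitution u = \frac{5 \theta^{3}}{4} + \frac{4 \theta^{2}}{3} works: G'(\theta) is exactly (dG/du)*(du/d\theta) for that inner function.
A general antiderivative is - 3 e^{\frac{5 \theta^{3}}{4} + \frac{4 \theta^{2}}{3}} + C.
The condition gives C = -1 - \frac{3}{e^{\frac{14}{3}}} - (- \frac{3}{e^{\frac{14}{3}}}) = -1.
So G(\theta) = - 3 e^{\frac{4 \theta^{2}}{3}} e^{\frac{5 \theta^{3}}{4}} - 1.
Check: d/d\theta[- 3 e^{\frac{4 \theta^{2}}{3}} e^{\frac{5 \theta^{3}}{4}} - 1] = - \frac{45 \theta^{2} e^{\frac{4 \theta^{2}}{3}} e^{\frac{5 \theta^{3}}{4}}}{4} - 8 \theta e^{\frac{4 \theta^{2}}{3}} e^{\frac{5 \theta^{3}}{4}} = G'(\theta).

G(\theta) = - 3 e^{\frac{4 \theta^{2}}{3}} e^{\frac{5 \theta^{3}}{4}} - 1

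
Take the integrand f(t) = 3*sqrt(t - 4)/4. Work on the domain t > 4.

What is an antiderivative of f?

A first test for any F(t): its t-derivative must equal f(t) identically.
Check: d/dt[(t - 4)**(3/2)/2] = 3*sqrt(t - 4)/4 = f(t).

An antiderivative is F(t) = (t - 4)**(3/2)/2.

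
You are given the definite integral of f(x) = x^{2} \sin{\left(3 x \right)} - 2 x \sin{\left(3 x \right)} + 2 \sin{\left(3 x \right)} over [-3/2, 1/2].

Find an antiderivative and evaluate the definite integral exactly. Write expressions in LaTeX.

Antiderivative: F(x) = - \frac{x^{2} \cos{\left(3 x \right)}}{3} + \frac{2 x \sin{\left(3 x \right)}}{9} + \frac{2 x \cos{\left(3 x \right)}}{3} - \frac{2 \sin{\left(3 x \right)}}{9} - \frac{16 \cos{\left(3 x \right)}}{27}; value = \frac{253 \cos{\left(\frac{9}{2} \right)}}{108} - \frac{\sin{\left(\frac{3}{2} \right)}}{9} - \frac{37 \cos{\left(\frac{3}{2} \right)}}{108} - \frac{5 \sin{\left(\frac{9}{2} \right)}}{9}

The integrand splits into summands that can be handled one at a time.
F(x) = - \frac{x^{2} \cos{\left(3 x \right)}}{3} + \frac{2 x \sin{\left(3 x \right)}}{9} + \frac{2 x \cos{\left(3 x \right)}}{3} - \frac{2 \sin{\left(3 x \right)}}{9} - \frac{16 \cos{\left(3 x \right)}}{27} is an antiderivative of f.
Check: d/dx[- \frac{x^{2} \cos{\left(3 x \right)}}{3} + \frac{2 x \sin{\left(3 x \right)}}{9} + \frac{2 x \cos{\left(3 x \right)}}{3} - \frac{2 \sin{\left(3 x \right)}}{9} - \frac{16 \cos{\left(3 x \right)}}{27}] = x^{2} \sin{\left(3 x \right)} - 2 x \sin{\left(3 x \right)} + 2 \sin{\left(3 x \right)} = f(x).
F(1/2) = - \frac{\sin{\left(\frac{3}{2} \right)}}{9} - \frac{37 \cos{\left(\frac{3}{2} \right)}}{108}; F(-3/2) = \frac{5 \sin{\left(\frac{9}{2} \right)}}{9} - \frac{253 \cos{\left(\frac{9}{2} \right)}}{108}.
Integral = F(1/2) - F(-3/2) = \frac{253 \cos{\left(\frac{9}{2} \right)}}{108} - \frac{\sin{\left(\frac{3}{2} \right)}}{9} - \frac{37 \cos{\left(\frac{3}{2} \right)}}{108} - \frac{5 \sin{\left(\frac{9}{2} \right)}}{9}.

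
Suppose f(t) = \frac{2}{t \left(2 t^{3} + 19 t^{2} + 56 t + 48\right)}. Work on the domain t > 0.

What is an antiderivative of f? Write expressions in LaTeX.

The denominator factors as t \left(t + 4\right)^{2} \left(2 t + 3\right); partial fractions split f into directly integrable pieces: - \frac{16}{75 \left(2 t + 3\right)} + \frac{13}{200 \left(t + 4\right)} + \frac{1}{10 \left(t + 4\right)^{2}} + \frac{1}{24 t}.
Check: d/dt[\frac{\log{\left(t \right)}}{24} - \frac{8 \log{\left(t + \frac{3}{2} \right)}}{75} + \frac{13 \log{\left(t + 4 \right)}}{200} - \frac{2}{20 t + 80}] = \frac{2}{2 t^{4} + 19 t^{3} + 56 t^{2} + 48 t}, which equals f(t).

An antiderivative is F(t) = \frac{\log{\left(t \right)}}{24} - \frac{8 \log{\left(t + \frac{3}{2} \right)}}{75} + \frac{13 \log{\left(t + 4 \right)}}{200} - \frac{2}{20 t + 80}.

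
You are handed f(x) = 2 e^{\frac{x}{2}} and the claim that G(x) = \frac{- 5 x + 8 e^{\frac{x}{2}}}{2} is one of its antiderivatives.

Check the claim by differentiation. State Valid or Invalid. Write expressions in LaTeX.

d/dx[G] = 2 e^{\frac{x}{2}} - \frac{5}{2}
d/dx[G] - f(x) = - \frac{5}{2} != 0.

Invalid: d/dx[G] - f = - \frac{5}{2}, which is not 0.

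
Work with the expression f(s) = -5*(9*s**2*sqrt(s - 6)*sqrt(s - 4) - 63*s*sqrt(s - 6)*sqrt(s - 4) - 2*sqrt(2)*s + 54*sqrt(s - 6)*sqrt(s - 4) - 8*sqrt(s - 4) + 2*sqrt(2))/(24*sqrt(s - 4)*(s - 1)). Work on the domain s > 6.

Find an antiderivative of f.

A first test for any F(s): its s-derivative must equal f(s) identically.
Check: d/ds[sqrt(2)*(-9*sqrt(2)*s**2*sqrt(s - 6) + 108*sqrt(2)*s*sqrt(s - 6) - 324*sqrt(2)*sqrt(s - 6) + 20*sqrt(s - 4) + 20*sqrt(2)*log(s - 1))/24] = (-45*s**3*sqrt(s - 4) + 585*s**2*sqrt(s - 4) + 10*sqrt(2)*s*sqrt(s - 6) - 2160*s*sqrt(s - 4) + 40*sqrt(s - 6)*sqrt(s - 4) - 10*sqrt(2)*sqrt(s - 6) + 1620*sqrt(s - 4))/(24*s*sqrt(s - 6)*sqrt(s - 4) - 24*sqrt(s - 6)*sqrt(s - 4)), which equals f(s).

An antiderivative is F(s) = sqrt(2)*(-9*sqrt(2)*s**2*sqrt(s - 6) + 108*sqrt(2)*s*sqrt(s - 6) - 324*sqrt(2)*sqrt(s - 6) + 20*sqrt(s - 4) + 20*sqrt(2)*log(s - 1))/24.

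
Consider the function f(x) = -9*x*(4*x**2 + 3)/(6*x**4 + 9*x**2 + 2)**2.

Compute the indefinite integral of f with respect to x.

F(x) = 3/(2*(6*x**4 + 9*x**2 + 2)) + C

The substitution u = 2*x**4 + 3*x**2 + 2/3 works: f is exactly (dF/du)*(du/dx) for that inner function.
Check: d/dx[3/(2*(6*x**4 + 9*x**2 + 2))] = (-36*x**3 - 27*x)/(36*x**8 + 108*x**6 + 105*x**4 + 36*x**2 + 4), which equals f(x).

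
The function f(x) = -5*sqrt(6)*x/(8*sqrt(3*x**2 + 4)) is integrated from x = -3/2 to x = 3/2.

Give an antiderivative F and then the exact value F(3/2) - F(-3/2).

Antiderivative: F(x) = -5*sqrt(6)*sqrt(3*x**2 + 4)/24; value = 0

The substitution u = x**2/2 + 2/3 works: f is exactly (dF/du)*(du/dx) for that inner function.
F(x) = -5*sqrt(6)*sqrt(3*x**2 + 4)/24 is an antiderivative of f.
Check: d/dx[-5*sqrt(6)*sqrt(3*x**2 + 4)/24] = -5*sqrt(6)*x/(8*sqrt(3*x**2 + 4)) = f(x).
F(3/2) = -5*sqrt(258)/48; F(-3/2) = -5*sqrt(258)/48.
Integral = F(3/2) - F(-3/2) = 0.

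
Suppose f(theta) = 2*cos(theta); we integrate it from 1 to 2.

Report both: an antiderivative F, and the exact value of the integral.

Whatever form F(theta) takes, F'(theta) = f(theta) is non-negotiable.
F(theta) = 2*sin(theta) is an antiderivative of f.
Check: d/dtheta[2*sin(theta)] = 2*cos(theta) = f(theta).
F(2) = 2*sin(2); F(1) = 2*sin(1).
Integral = F(2) - F(1) = -2*sin(1) + 2*sin(2).

Antiderivative: F(theta) = 2*sin(theta); value = -2*sin(1) + 2*sin(2)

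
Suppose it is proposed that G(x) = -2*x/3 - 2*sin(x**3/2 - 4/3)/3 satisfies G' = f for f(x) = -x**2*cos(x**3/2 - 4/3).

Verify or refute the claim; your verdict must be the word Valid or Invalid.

d/dx[G] = -x**2*cos(x**3/2 - 4/3) - 2/3
d/dx[G] - f(x) = -2/3 != 0.

Invalid: d/dx[G] - f = -2/3, which is not 0.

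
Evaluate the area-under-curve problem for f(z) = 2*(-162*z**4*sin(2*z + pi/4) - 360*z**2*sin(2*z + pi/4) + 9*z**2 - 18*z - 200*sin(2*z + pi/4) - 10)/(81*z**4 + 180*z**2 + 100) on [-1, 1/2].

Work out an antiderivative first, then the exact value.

Antiderivative: F(z) = (18*z**2*cos(2*z + pi/4) - 2*z + 20*cos(2*z + pi/4) + 2)/(9*z**2 + 10); value = -2*sin(pi/4 + 2) + 2*cos(pi/4 + 1) - 120/931

Since d/dz undoes antidifferentiation here, F'(z) = f(z) is required of F(z).
F(z) = (18*z**2*cos(2*z + pi/4) - 2*z + 20*cos(2*z + pi/4) + 2)/(9*z**2 + 10) is an antiderivative of f.
Check: d/dz[(18*z**2*cos(2*z + pi/4) - 2*z + 20*cos(2*z + pi/4) + 2)/(9*z**2 + 10)] = (-324*z**4*sin(2*z + pi/4) - 720*z**2*sin(2*z + pi/4) + 18*z**2 - 36*z - 400*sin(2*z + pi/4) - 20)/(81*z**4 + 180*z**2 + 100), which equals f(z).
F(1/2) = 2*cos(pi/4 + 1) + 4/49; F(-1) = 4/19 + 2*sin(pi/4 + 2).
Integral = F(1/2) - F(-1) = -2*sin(pi/4 + 2) + 2*cos(pi/4 + 1) - 120/931.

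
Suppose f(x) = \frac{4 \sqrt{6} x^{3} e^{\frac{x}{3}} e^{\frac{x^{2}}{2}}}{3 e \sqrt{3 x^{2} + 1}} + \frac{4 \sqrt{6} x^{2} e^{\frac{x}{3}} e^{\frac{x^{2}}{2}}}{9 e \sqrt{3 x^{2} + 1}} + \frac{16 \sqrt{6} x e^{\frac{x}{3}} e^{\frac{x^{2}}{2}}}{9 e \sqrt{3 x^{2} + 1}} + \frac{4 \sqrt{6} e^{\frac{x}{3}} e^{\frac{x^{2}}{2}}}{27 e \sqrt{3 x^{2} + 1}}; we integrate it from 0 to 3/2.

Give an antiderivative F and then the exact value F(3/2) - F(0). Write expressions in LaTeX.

Recognize the product-rule pattern: f = u'v + uv' with u = \frac{4 \sqrt{2 x^{2} + \frac{2}{3}}}{3}, v = e^{\frac{x^{2}}{2} + \frac{x}{3} - 1}, so integration by parts undoes it.
F(x) = \frac{4 \sqrt{6} \sqrt{3 x^{2} + 1} e^{\frac{x}{3}} e^{\frac{x^{2}}{2}}}{9 e} is an antiderivative of f.
Check: d/dx[\frac{4 \sqrt{6} \sqrt{3 x^{2} + 1} e^{\frac{x}{3}} e^{\frac{x^{2}}{2}}}{9 e}] = \frac{36 \sqrt{6} x^{3} e^{\frac{x}{3}} e^{\frac{x^{2}}{2}} + 12 \sqrt{6} x^{2} e^{\frac{x}{3}} e^{\frac{x^{2}}{2}} + 48 \sqrt{6} x e^{\frac{x}{3}} e^{\frac{x^{2}}{2}} + 4 \sqrt{6} e^{\frac{x}{3}} e^{\frac{x^{2}}{2}}}{27 e \sqrt{3 x^{2} + 1}}, which equals f(x).
F(3/2) = \frac{2 \sqrt{186} e^{\frac{5}{8}}}{9}; F(0) = \frac{4 \sqrt{6}}{9 e}.
Integral = F(3/2) - F(0) = - \frac{4 \sqrt{6}}{9 e} + \frac{2 \sqrt{186} e^{\frac{5}{8}}}{9}.

Antiderivative: F(x) = \frac{4 \sqrt{6} \sqrt{3 x^{2} + 1} e^{\frac{x}{3}} e^{\frac{x^{2}}{2}}}{9 e}; value = - \frac{4 \sqrt{6}}{9 e} + \frac{2 \sqrt{186} e^{\frac{5}{8}}}{9}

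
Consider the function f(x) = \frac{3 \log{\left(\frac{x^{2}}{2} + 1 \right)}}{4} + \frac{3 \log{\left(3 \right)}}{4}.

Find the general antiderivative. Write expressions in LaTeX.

F(x) = \frac{3 \left(x \log{\left(\frac{3 x^{2}}{2} + 3 \right)} - 2 x + 2 \sqrt{2} \operatorname{atan}{\left(\frac{\sqrt{2} x}{2} \right)}\right)}{4} + C

Any candidate F(x) must reproduce f(x) exactly when differentiated.
Check: d/dx[\frac{3 \left(x \log{\left(\frac{3 x^{2}}{2} + 3 \right)} - 2 x + 2 \sqrt{2} \operatorname{atan}{\left(\frac{\sqrt{2} x}{2} \right)}\right)}{4}] = \frac{3 \log{\left(\frac{x^{2}}{2} + 1 \right)}}{4} + \frac{3 \log{\left(3 \right)}}{4} = f(x).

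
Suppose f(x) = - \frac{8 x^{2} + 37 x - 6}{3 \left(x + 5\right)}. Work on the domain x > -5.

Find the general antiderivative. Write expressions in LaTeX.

F(x) = - \frac{4 x^{2}}{3} + x - 3 \log{\left(x + 5 \right)} + C

Any candidate F(x) must reproduce f(x) exactly when differentiated.
Check: d/dx[- \frac{4 x^{2}}{3} + x - 3 \log{\left(x + 5 \right)}] = \frac{- 8 x^{2} - 37 x + 6}{3 x + 15}, which equals f(x).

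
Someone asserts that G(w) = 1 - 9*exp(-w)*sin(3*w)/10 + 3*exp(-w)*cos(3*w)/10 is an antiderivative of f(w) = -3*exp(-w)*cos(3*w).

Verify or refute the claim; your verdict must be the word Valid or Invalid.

d/dw[G] = -3*exp(-w)*cos(3*w)
This equals f(w) exactly, so the claim holds.

Valid - the claim checks out under differentiation.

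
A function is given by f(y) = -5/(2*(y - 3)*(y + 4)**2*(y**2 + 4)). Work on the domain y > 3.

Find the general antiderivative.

F(y) = (-200*y*log(y - 3) + 494*y*log(y + 4) - 147*y*log(y**2 + 4) + 833*y*atan(y/2) - 800*log(y - 3) + 1976*log(y + 4) - 588*log(y**2 + 4) + 3332*atan(y/2) - 910)/(50960*y + 203840) + C

The denominator factors as 2*(y - 3)*(y + 4)**2*(y**2 + 4); partial fractions split f into directly integrable pieces: -(3*y - 17)/(520*(y**2 + 4)) + 19/(1960*(y + 4)) + 1/(56*(y + 4)**2) - 5/(1274*(y - 3)).
Check: d/dy[(-200*y*log(y - 3) + 494*y*log(y + 4) - 147*y*log(y**2 + 4) + 833*y*atan(y/2) - 800*log(y - 3) + 1976*log(y + 4) - 588*log(y**2 + 4) + 3332*atan(y/2) - 910)/(50960*y + 203840)] = -5/(2*y**5 + 10*y**4 - 8*y**3 - 56*y**2 - 64*y - 384), which equals f(y).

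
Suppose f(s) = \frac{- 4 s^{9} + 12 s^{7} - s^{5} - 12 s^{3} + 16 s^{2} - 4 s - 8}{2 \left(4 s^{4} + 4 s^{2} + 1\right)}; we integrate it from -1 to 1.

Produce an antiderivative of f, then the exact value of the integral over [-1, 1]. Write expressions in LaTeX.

A first test for any F(s): its s-derivative must equal f(s) identically.
F(s) = \frac{- 2 s^{8} + 11 s^{6} - 18 s^{4} + 4 s^{2} - 48 s + 8}{24 s^{2} + 12} is an antiderivative of f.
Check: d/ds[\frac{- 2 s^{8} + 11 s^{6} - 18 s^{4} + 4 s^{2} - 48 s + 8}{24 s^{2} + 12}] = \frac{- 4 s^{9} + 12 s^{7} - s^{5} - 12 s^{3} + 16 s^{2} - 4 s - 8}{8 s^{4} + 8 s^{2} + 2}, which equals f(s).
F(1) = - \frac{5}{4}; F(-1) = \frac{17}{12}.
Integral = F(1) - F(-1) = - \frac{8}{3}.

Antiderivative: F(s) = \frac{- 2 s^{8} + 11 s^{6} - 18 s^{4} + 4 s^{2} - 48 s + 8}{24 s^{2} + 12}; value = - \frac{8}{3}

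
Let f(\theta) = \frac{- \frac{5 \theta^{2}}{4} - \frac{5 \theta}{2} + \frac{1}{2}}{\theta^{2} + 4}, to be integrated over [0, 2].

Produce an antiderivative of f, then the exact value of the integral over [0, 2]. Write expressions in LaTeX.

Antiderivative: F(\theta) = - \frac{5 \theta}{4} - \frac{5 \log{\left(\theta^{2} + 4 \right)}}{4} + \frac{11 \operatorname{atan}{\left(\frac{\theta}{2} \right)}}{4}; value = - \frac{5 \log{\left(8 \right)}}{4} - \frac{5}{2} + \frac{5 \log{\left(4 \right)}}{4} + \frac{11 \pi}{16}

A first test for any F(\theta): its \theta-derivative must equal f(\theta) identically.
F(\theta) = - \frac{5 \theta}{4} - \frac{5 \log{\left(\theta^{2} + 4 \right)}}{4} + \frac{11 \operatorname{atan}{\left(\frac{\theta}{2} \right)}}{4} is an antiderivative of f.
Check: d/d\theta[- \frac{5 \theta}{4} - \frac{5 \log{\left(\theta^{2} + 4 \right)}}{4} + \frac{11 \operatorname{atan}{\left(\frac{\theta}{2} \right)}}{4}] = \frac{- 5 \theta^{2} - 10 \theta + 2}{4 \theta^{2} + 16}, which equals f(\theta).
F(2) = - \frac{5 \log{\left(8 \right)}}{4} - \frac{5}{2} + \frac{11 \pi}{16}; F(0) = - \frac{5 \log{\left(4 \right)}}{4}.
Integral = F(2) - F(0) = - \frac{5 \log{\left(8 \right)}}{4} - \frac{5}{2} + \frac{5 \log{\left(4 \right)}}{4} + \frac{11 \pi}{16}.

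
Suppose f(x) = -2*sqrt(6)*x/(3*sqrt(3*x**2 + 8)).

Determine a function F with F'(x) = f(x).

An antiderivative is F(x) = -4*sqrt(x**2/2 + 4/3)/3.

The substitution u = x**2/2 + 4/3 works: f is exactly (dF/du)*(du/dx) for that inner function.
Check: d/dx[-4*sqrt(x**2/2 + 4/3)/3] = -2*sqrt(6)*x/(3*sqrt(3*x**2 + 8)) = f(x).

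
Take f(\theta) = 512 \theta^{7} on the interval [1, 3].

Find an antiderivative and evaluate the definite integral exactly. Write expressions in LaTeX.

Antiderivative: F(\theta) = 64 \theta^{8}; value = 419840

Whatever form F(\theta) takes, F'(\theta) = f(\theta) is non-negotiable.
F(\theta) = 64 \theta^{8} is an antiderivative of f.
Check: d/d\theta[64 \theta^{8}] = 512 \theta^{7} = f(\theta).
F(3) = 419904; F(1) = 64.
Integral = F(3) - F(1) = 419840.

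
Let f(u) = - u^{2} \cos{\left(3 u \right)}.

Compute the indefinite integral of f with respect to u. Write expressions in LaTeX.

F(u) = - \frac{u^{2} \sin{\left(3 u \right)}}{3} - \frac{2 u \cos{\left(3 u \right)}}{9} + \frac{2 \sin{\left(3 u \right)}}{27} + C

A candidate is checked by its d/du: the result must match f(u).
Check: d/du[- \frac{u^{2} \sin{\left(3 u \right)}}{3} - \frac{2 u \cos{\left(3 u \right)}}{9} + \frac{2 \sin{\left(3 u \right)}}{27}] = - u^{2} \cos{\left(3 u \right)} = f(u).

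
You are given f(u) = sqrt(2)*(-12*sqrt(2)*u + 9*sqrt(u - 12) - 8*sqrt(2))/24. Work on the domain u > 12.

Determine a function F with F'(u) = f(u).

A first test for any F(u): its u-derivative must equal f(u) identically.
Check: d/du[-(6*u**2 - 3*sqrt(2)*u*sqrt(u - 12) + 8*u + 36*sqrt(2)*sqrt(u - 12) + 12)/12] = (-24*u*sqrt(u - 12) + 9*sqrt(2)*u - 16*sqrt(u - 12) - 108*sqrt(2))/(24*sqrt(u - 12)), which equals f(u).

An antiderivative is F(u) = -(6*u**2 - 3*sqrt(2)*u*sqrt(u - 12) + 8*u + 36*sqrt(2)*sqrt(u - 12) + 12)/12.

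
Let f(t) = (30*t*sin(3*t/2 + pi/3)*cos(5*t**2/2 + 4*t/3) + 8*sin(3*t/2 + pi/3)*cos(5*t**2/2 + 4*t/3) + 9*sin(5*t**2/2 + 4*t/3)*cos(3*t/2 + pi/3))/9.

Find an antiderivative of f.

f has the shape u'v + uv' for u = 2*sin(3*t/2 + pi/3)/3 and v = sin(5*t**2/2 + 4*t/3) — it is the derivative of the product u*v.
Check: d/dt[2*sin(3*t/2 + pi/3)*sin(5*t**2/2 + 4*t/3)/3] = 10*t*sin(3*t/2 + pi/3)*cos(5*t**2/2 + 4*t/3)/3 + 8*sin(3*t/2 + pi/3)*cos(5*t**2/2 + 4*t/3)/9 + sin(5*t**2/2 + 4*t/3)*cos(3*t/2 + pi/3), which equals f(t).

An antiderivative is F(t) = 2*sin(3*t/2 + pi/3)*sin(5*t**2/2 + 4*t/3)/3.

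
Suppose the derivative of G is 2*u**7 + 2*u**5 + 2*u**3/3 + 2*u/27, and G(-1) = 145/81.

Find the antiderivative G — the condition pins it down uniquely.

G'(u) matches the chain-rule pattern g'(h)*h' with inner function h(u) = -u**2 - 1/3; substituting w = h(u) collapses the integral.
A general antiderivative is (-u**2 - 1/3)**4/4 + C.
The condition gives C = 145/81 - (64/81) = 1.
So G(u) = (9*u**4 - 12*u**2 + 13)*(9*u**4 + 24*u**2 + 25)/324.
Check: d/du[(9*u**4 - 12*u**2 + 13)*(9*u**4 + 24*u**2 + 25)/324] = 2*u**7 + 2*u**5 + 2*u**3/3 + 2*u/27 = G'(u).

G(u) = (9*u**4 - 12*u**2 + 13)*(9*u**4 + 24*u**2 + 25)/324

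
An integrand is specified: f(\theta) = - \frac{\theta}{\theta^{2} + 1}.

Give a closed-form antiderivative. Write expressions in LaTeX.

The substitution u = 2 \theta^{2} + 2 works: f is exactly (dF/du)*(du/d\theta) for that inner function.
Check: d/d\theta[- \frac{\log{\left(2 \theta^{2} + 2 \right)}}{2}] = - \frac{\theta}{\theta^{2} + 1} = f(\theta).

An antiderivative is F(\theta) = - \frac{\log{\left(2 \theta^{2} + 2 \right)}}{2}.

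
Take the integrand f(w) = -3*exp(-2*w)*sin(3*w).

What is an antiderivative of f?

A first test for any F(w): its w-derivative must equal f(w) identically.
Check: d/dw[(6*sin(3*w) + 9*cos(3*w))*exp(-2*w)/13] = -3*exp(-2*w)*sin(3*w) = f(w).

An antiderivative is F(w) = (6*sin(3*w) + 9*cos(3*w))*exp(-2*w)/13.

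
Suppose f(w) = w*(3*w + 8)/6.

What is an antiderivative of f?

An antiderivative is F(w) = w**3/6 + 2*w**2/3.

Recover f(w) by differentiating a candidate F(w); any mismatch rules it out.
Check: d/dw[w**3/6 + 2*w**2/3] = w**2/2 + 4*w/3, which equals f(w).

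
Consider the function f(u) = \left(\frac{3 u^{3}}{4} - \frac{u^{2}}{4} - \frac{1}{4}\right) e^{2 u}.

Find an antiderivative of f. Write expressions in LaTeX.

Recognize the product-rule pattern: f = v'r + vr' with v = \frac{3 u^{3}}{8} - \frac{11 u^{2}}{16} + \frac{11 u}{16} - \frac{15}{32}, r = e^{2 u}, so integration by parts undoes it.
Check: d/du[\frac{\left(12 u^{3} - 22 u^{2} + 22 u - 15\right) e^{2 u}}{32}] = \frac{3 u^{3} e^{2 u}}{4} - \frac{u^{2} e^{2 u}}{4} - \frac{e^{2 u}}{4}, which equals f(u).

An antiderivative is F(u) = \frac{\left(12 u^{3} - 22 u^{2} + 22 u - 15\right) e^{2 u}}{32}.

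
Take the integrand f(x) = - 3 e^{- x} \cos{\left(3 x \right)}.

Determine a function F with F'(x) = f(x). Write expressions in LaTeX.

A first test for any F(x): its x-derivative must equal f(x) identically.
Check: d/dx[\frac{3 \left(- 3 \sin{\left(3 x \right)} + \cos{\left(3 x \right)}\right) e^{- x}}{10}] = - 3 e^{- x} \cos{\left(3 x \right)} = f(x).

An antiderivative is F(x) = \frac{3 \left(- 3 \sin{\left(3 x \right)} + \cos{\left(3 x \right)}\right) e^{- x}}{10}.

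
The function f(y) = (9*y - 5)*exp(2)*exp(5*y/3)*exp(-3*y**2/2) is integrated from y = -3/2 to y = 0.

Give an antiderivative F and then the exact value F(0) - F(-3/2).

Antiderivative: F(y) = -3*exp(2)*exp(5*y/3)*exp(-3*y**2/2); value = -3*exp(2) + 3*exp(-31/8)

f matches the chain-rule pattern g'(h)*h' with inner function h(y) = -3*y**2/2 + 5*y/3 + 2; substituting u = h(y) collapses the integral.
F(y) = -3*exp(2)*exp(5*y/3)*exp(-3*y**2/2) is an antiderivative of f.
Check: d/dy[-3*exp(2)*exp(5*y/3)*exp(-3*y**2/2)] = (9*y*exp(2)*exp(5*y/3) - 5*exp(2)*exp(5*y/3))*exp(-3*y**2/2), which equals f(y).
F(0) = -3*exp(2); F(-3/2) = -3*exp(-31/8).
Integral = F(0) - F(-3/2) = -3*exp(2) + 3*exp(-31/8).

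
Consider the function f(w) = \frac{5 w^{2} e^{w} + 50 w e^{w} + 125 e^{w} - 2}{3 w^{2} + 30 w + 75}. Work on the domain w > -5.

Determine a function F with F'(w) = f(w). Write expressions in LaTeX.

An antiderivative is F(w) = \frac{5 w e^{w} + 25 e^{w} + 2}{3 w + 15}.

For F(w) to be correct the identity F'(w) - f(w) = 0 must hold.
Check: d/dw[\frac{5 w e^{w} + 25 e^{w} + 2}{3 w + 15}] = \frac{5 w^{2} e^{w} + 50 w e^{w} + 125 e^{w} - 2}{3 w^{2} + 30 w + 75} = f(w).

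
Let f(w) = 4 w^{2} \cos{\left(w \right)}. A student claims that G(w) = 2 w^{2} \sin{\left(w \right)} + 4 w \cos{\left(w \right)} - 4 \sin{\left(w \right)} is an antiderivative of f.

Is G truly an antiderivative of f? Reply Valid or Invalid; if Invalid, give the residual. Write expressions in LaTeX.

Invalid: d/dw[G] - f = - 2 w^{2} \cos{\left(w \right)}, which is not 0.

d/dw[G] = 2 w^{2} \cos{\left(w \right)}
d/dw[G] - f(w) = - 2 w^{2} \cos{\left(w \right)} != 0.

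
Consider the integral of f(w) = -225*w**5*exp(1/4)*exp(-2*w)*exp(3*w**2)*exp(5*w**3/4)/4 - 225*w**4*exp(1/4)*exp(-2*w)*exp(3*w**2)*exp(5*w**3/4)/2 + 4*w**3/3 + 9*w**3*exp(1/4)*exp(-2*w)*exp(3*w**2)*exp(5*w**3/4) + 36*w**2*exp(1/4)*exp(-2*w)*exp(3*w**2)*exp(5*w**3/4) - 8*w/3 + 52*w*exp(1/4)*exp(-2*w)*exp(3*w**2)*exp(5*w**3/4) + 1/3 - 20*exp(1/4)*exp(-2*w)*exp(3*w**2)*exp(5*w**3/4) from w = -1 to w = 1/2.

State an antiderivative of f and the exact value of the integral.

Antiderivative: F(w) = (2*w**4 - 90*w**3*exp(1/4)*exp(-2*w)*exp(3*w**2)*exp(5*w**3/4) - 8*w**2 - 36*w**2*exp(1/4)*exp(-2*w)*exp(3*w**2)*exp(5*w**3/4) + 2*w + 24*w*exp(1/4)*exp(-2*w)*exp(3*w**2)*exp(5*w**3/4) + 15 + 72*exp(1/4)*exp(-2*w)*exp(3*w**2)*exp(5*w**3/4))/6; value = -17*exp(4) + 19/16 + 85*exp(5/32)/8

The integrand splits into summands that can be handled one at a time.
F(w) = (2*w**4 - 90*w**3*exp(1/4)*exp(-2*w)*exp(3*w**2)*exp(5*w**3/4) - 8*w**2 - 36*w**2*exp(1/4)*exp(-2*w)*exp(3*w**2)*exp(5*w**3/4) + 2*w + 24*w*exp(1/4)*exp(-2*w)*exp(3*w**2)*exp(5*w**3/4) + 15 + 72*exp(1/4)*exp(-2*w)*exp(3*w**2)*exp(5*w**3/4))/6 is an antiderivative of f.
Check: d/dw[(2*w**4 - 90*w**3*exp(1/4)*exp(-2*w)*exp(3*w**2)*exp(5*w**3/4) - 8*w**2 - 36*w**2*exp(1/4)*exp(-2*w)*exp(3*w**2)*exp(5*w**3/4) + 2*w + 24*w*exp(1/4)*exp(-2*w)*exp(3*w**2)*exp(5*w**3/4) + 15 + 72*exp(1/4)*exp(-2*w)*exp(3*w**2)*exp(5*w**3/4))/6] = (-675*w**5*exp(1/4)*exp(3*w**2)*exp(5*w**3/4) - 1350*w**4*exp(1/4)*exp(3*w**2)*exp(5*w**3/4) + 16*w**3*exp(2*w) + 108*w**3*exp(1/4)*exp(3*w**2)*exp(5*w**3/4) + 432*w**2*exp(1/4)*exp(3*w**2)*exp(5*w**3/4) - 32*w*exp(2*w) + 624*w*exp(1/4)*exp(3*w**2)*exp(5*w**3/4) + 4*exp(2*w) - 240*exp(1/4)*exp(3*w**2)*exp(5*w**3/4))*exp(-2*w)/12, which equals f(w).
F(1/2) = 113/48 + 85*exp(5/32)/8; F(-1) = 7/6 + 17*exp(4).
Integral = F(1/2) - F(-1) = -17*exp(4) + 19/16 + 85*exp(5/32)/8.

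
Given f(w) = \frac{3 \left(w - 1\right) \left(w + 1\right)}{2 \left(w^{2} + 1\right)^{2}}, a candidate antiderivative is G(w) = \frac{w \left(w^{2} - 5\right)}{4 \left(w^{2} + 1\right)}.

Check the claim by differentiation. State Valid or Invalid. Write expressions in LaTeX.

Invalid: d/dw[G] - f = \frac{1}{4}, which is not 0.

d/dw[G] = \frac{w^{4} + 8 w^{2} - 5}{4 w^{4} + 8 w^{2} + 4}
d/dw[G] - f(w) = \frac{1}{4} != 0.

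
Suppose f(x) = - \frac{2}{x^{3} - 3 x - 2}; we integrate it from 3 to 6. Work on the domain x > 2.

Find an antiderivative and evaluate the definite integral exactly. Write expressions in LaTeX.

Factor the denominator (\left(x - 2\right) \left(x + 1\right)^{2}) and decompose: f = \frac{2}{9 \left(x + 1\right)} + \frac{2}{3 \left(x + 1\right)^{2}} - \frac{2}{9 \left(x - 2\right)}; each piece integrates to a log, atan, or power term.
F(x) = \frac{2 \left(- \left(x + 1\right) \log{\left(x - 2 \right)} + \left(x + 1\right) \log{\left(x + 1 \right)} - 3\right)}{9 \left(x + 1\right)} is an antiderivative of f.
Check: d/dx[\frac{2 \left(- \left(x + 1\right) \log{\left(x - 2 \right)} + \left(x + 1\right) \log{\left(x + 1 \right)} - 3\right)}{9 \left(x + 1\right)}] = - \frac{2}{x^{3} - 3 x - 2} = f(x).
F(6) = - \frac{2 \log{\left(4 \right)}}{9} - \frac{2}{21} + \frac{2 \log{\left(7 \right)}}{9}; F(3) = - \frac{1}{6} + \frac{2 \log{\left(4 \right)}}{9}.
Integral = F(6) - F(3) = - \frac{4 \log{\left(4 \right)}}{9} + \frac{1}{14} + \frac{2 \log{\left(7 \right)}}{9}.

Antiderivative: F(x) = \frac{2 \left(- \left(x + 1\right) \log{\left(x - 2 \right)} + \left(x + 1\right) \log{\left(x + 1 \right)} - 3\right)}{9 \left(x + 1\right)}; value = - \frac{4 \log{\left(4 \right)}}{9} + \frac{1}{14} + \frac{2 \log{\left(7 \right)}}{9}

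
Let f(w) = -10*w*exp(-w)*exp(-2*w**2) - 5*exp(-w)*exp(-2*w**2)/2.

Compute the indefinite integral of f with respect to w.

f matches the chain-rule pattern g'(h)*h' with inner function h(w) = -2*w**2 - w; substituting u = h(w) collapses the integral.
Check: d/dw[5*exp(-w)*exp(-2*w**2)/2] = (-20*w - 5)*exp(-w)*exp(-2*w**2)/2, which equals f(w).

F(w) = 5*exp(-w)*exp(-2*w**2)/2 + C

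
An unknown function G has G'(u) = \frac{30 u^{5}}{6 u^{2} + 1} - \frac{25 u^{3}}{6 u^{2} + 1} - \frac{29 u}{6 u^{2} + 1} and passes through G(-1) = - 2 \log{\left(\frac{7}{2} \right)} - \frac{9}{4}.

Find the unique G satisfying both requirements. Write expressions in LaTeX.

The integrand splits into summands that can be handled one at a time.
A general antiderivative is \frac{5 u^{4}}{4} - \frac{5 u^{2}}{2} - 2 \log{\left(3 u^{2} + \frac{1}{2} \right)} - 2 + C.
The condition gives C = - 2 \log{\left(\frac{7}{2} \right)} - \frac{9}{4} - (- \frac{13}{4} - 2 \log{\left(\frac{7}{2} \right)}) = 1.
So G(u) = \frac{5 u^{4} - 10 u^{2} - 8 \log{\left(3 u^{2} + \frac{1}{2} \right)} - 4}{4}.
Check: d/du[\frac{5 u^{4} - 10 u^{2} - 8 \log{\left(3 u^{2} + \frac{1}{2} \right)} - 4}{4}] = \frac{30 u^{5} - 25 u^{3} - 29 u}{6 u^{2} + 1}, which equals G'(u).

G(u) = \frac{5 u^{4} - 10 u^{2} - 8 \log{\left(3 u^{2} + \frac{1}{2} \right)} - 4}{4}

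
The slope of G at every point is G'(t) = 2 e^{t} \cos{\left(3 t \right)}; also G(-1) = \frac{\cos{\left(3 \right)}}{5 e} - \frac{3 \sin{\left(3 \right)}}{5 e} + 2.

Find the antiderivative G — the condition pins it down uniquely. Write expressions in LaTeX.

For G(t) to be correct, d/dt[G] must agree with the stated G'(t) identically.
A general antiderivative is \frac{3 e^{t} \sin{\left(3 t \right)}}{5} + \frac{e^{t} \cos{\left(3 t \right)}}{5} + C.
The condition gives C = \frac{\cos{\left(3 \right)}}{5 e} - \frac{3 \sin{\left(3 \right)}}{5 e} + 2 - (\frac{\cos{\left(3 \right)}}{5 e} - \frac{3 \sin{\left(3 \right)}}{5 e}) = 2.
So G(t) = \frac{3 e^{t} \sin{\left(3 t \right)}}{5} + \frac{e^{t} \cos{\left(3 t \right)}}{5} + 2.
Check: d/dt[\frac{3 e^{t} \sin{\left(3 t \right)}}{5} + \frac{e^{t} \cos{\left(3 t \right)}}{5} + 2] = 2 e^{t} \cos{\left(3 t \right)} = G'(t).

G(t) = \frac{3 e^{t} \sin{\left(3 t \right)}}{5} + \frac{e^{t} \cos{\left(3 t \right)}}{5} + 2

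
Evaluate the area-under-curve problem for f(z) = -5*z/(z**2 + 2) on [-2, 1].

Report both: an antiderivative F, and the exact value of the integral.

The substitution u = z**2 + 2 works: f is exactly (dF/du)*(du/dz) for that inner function.
F(z) = -5*log(z**2 + 2)/2 is an antiderivative of f.
Check: d/dz[-5*log(z**2 + 2)/2] = -5*z/(z**2 + 2) = f(z).
F(1) = -5*log(3)/2; F(-2) = -5*log(6)/2.
Integral = F(1) - F(-2) = -5*log(3)/2 + 5*log(6)/2.

Antiderivative: F(z) = -5*log(z**2 + 2)/2; value = -5*log(3)/2 + 5*log(6)/2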